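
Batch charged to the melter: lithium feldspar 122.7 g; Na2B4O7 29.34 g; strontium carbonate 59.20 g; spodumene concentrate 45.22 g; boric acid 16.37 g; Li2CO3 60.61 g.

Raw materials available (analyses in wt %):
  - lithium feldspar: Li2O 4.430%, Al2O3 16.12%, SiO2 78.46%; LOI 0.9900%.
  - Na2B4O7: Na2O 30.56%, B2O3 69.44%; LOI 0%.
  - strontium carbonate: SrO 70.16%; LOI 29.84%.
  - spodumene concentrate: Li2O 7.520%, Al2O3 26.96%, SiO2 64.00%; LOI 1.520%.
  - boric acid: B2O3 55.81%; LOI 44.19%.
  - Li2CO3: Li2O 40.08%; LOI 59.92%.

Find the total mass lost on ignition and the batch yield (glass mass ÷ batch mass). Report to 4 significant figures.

Values along the way are printed, rounded to 4 significant figures, across the worked steps. All internal work runs at full precision at all times. Every reported figure is rounded just once — derived quantities are carried at full float precision (net glass mass, the six compositions, the totals, LOI, the yield) starting from the weights at 270.3 g of glass, as they appear in the question or the answer.
LOI of each material in turn:
  lithium feldspar: 122.7 × 0.009900 = 1.215 g
  Na2B4O7: 29.34 × 0 = 0 g
  strontium carbonate: 59.20 × 0.2984 = 17.67 g
  spodumene concentrate: 45.22 × 0.01520 = 0.6873 g
  boric acid: 16.37 × 0.4419 = 7.234 g
  Li2CO3: 60.61 × 0.5992 = 36.32 g
Total LOI = 63.12 g
Glass = batch − LOI = 333.4 − 63.12 = 270.3 g

LOI loss = 63.12 g; glass = 270.3 g; yield = 81.07%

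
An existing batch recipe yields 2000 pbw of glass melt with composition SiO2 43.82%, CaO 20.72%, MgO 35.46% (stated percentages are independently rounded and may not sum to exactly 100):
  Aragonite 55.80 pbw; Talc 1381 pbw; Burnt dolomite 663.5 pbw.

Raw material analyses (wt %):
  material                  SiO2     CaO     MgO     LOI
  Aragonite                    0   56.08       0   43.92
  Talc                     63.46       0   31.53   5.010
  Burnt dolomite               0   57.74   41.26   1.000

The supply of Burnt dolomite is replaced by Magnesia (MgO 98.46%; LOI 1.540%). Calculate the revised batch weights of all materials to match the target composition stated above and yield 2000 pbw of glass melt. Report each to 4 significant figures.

Revised batch per 2000 pbw glass melt:
  Aragonite: 738.9 pbw
  Talc: 1381 pbw
  Magnesia: 278.0 pbw
Total batch = 2398 pbw; LOI loss = 398.0 pbw

The intermediate values are shown (rounded to four significant digits) at each printed step. All arithmetic maintains exact precision in all steps; each reported result takes just one rounding — derived quantities (yield, glass mass, three oxide percentages, the totals, LOI) are computed in exact precision from the batch weights at 2000 pbw of glass exactly as printed in question or answer.
Oxide mass targets, per 2000 pbw glass melt:
  SiO2: 43.82% × 2000 = 876.4 pbw
  CaO: 20.72% × 2000 = 414.4 pbw
  MgO: 35.46% × 2000 = 709.2 pbw
Per-oxide balance check applying the batch weights above, versus the basis set out (every target is met by its sum once rounding is allowed for):
  SiO2: 1381·0.6346 = 876.4 pbw (target 876.4 pbw)
  CaO: 738.9·0.5608 = 414.4 pbw (target 414.4 pbw)
  MgO: 1381·0.3153 + 278.0·0.9846 = 709.1 pbw (target 709.2 pbw)
Glass-mass sanity pass: net batch after ignition = 2000 pbw (per-oxide target masses sum to 2000 pbw; stated basis 2000 pbw — a pure rounding effect).
Batch grand total — Σ batch = 2398 pbw; the LOI term Σ batch·LOI equals 398.0 pbw; as yield: glass ÷ batch → 83.40%.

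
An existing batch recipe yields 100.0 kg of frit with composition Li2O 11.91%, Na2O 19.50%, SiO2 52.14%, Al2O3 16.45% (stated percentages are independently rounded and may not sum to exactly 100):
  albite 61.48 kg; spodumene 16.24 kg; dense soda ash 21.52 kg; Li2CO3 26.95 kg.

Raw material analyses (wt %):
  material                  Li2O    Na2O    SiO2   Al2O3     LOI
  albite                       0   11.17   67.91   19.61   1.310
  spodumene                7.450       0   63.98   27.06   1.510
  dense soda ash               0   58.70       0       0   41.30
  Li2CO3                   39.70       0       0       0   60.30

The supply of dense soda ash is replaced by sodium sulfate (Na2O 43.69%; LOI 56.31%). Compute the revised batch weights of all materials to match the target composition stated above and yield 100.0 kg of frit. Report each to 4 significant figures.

Revised batch per 100.0 kg frit:
  albite: 61.48 kg
  spodumene: 16.24 kg
  sodium sulfate: 28.91 kg
  Li2CO3: 26.95 kg
Total batch = 133.6 kg; LOI loss = 33.58 kg

In-progress results appear (rounded to 4 significant digits) on the page; the whole derivation maintains exact precision through every step. Each reported result carries a single rounding — all derived quantities, which include the totals, four oxide percentages, ignition loss, net glass mass, the yield, are re-derived in full precision, as they appear in the question or the answer, from the batch weights per 100.0 kg of glass.
Oxide-by-oxide targets in 100.0 kg frit:
  Li2O: 11.91% × 100.0 = 11.91 kg
  Na2O: 19.50% × 100.0 = 19.50 kg
  SiO2: 52.14% × 100.0 = 52.14 kg
  Al2O3: 16.45% × 100.0 = 16.45 kg
Oxide-by-oxide audit working from each reported weight, under the basis named above (oxide sums agree with the targets modulo rounding of the values):
  Li2O: 16.24·0.07450 + 26.95·0.3970 = 11.91 kg (target 11.91 kg)
  Na2O: 61.48·0.1117 + 28.91·0.4369 = 19.50 kg (target 19.50 kg)
  SiO2: 61.48·0.6791 + 16.24·0.6398 = 52.14 kg (target 52.14 kg)
  Al2O3: 61.48·0.1961 + 16.24·0.2706 = 16.45 kg (target 16.45 kg)
Glass-mass sanity pass: batch total minus LOI = 100.0 kg (targets for the oxides total 100.0 kg; basis as stated: 100.0 kg — deltas are rounding alone).
Batch total: Σ batch = 133.6 kg; Σ batch·LOI gives LOI loss = 33.58 kg; yield: glass divided by total = 74.86%.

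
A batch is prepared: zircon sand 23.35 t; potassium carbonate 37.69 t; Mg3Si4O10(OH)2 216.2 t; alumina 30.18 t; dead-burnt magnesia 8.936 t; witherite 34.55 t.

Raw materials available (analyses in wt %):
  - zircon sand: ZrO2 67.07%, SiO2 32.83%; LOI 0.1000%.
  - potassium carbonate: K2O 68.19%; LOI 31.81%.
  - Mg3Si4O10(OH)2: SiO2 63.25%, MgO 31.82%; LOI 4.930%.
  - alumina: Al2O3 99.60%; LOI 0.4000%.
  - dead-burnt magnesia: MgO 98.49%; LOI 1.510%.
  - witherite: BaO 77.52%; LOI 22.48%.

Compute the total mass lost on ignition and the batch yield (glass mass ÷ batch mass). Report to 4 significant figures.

LOI loss = 30.69 t; glass = 320.2 t; yield = 91.25%

Intermediates are shown (rounded to four significant figures) at each printed step. All arithmetic carries full float precision through the solve; exactly one rounding goes into each reported number. The derived quantities, which include the yield, totals, glass mass, the six compositions, LOI, are re-derived at full float precision, as set out in the problem or answer text, from the weighed amounts at 320.2 t of glass.
Ignition loss by material:
  zircon sand: 23.35 × 0.001000 = 0.02335 t
  potassium carbonate: 37.69 × 0.3181 = 11.99 t
  Mg3Si4O10(OH)2: 216.2 × 0.04930 = 10.66 t
  alumina: 30.18 × 0.004000 = 0.1207 t
  dead-burnt magnesia: 8.936 × 0.01510 = 0.1349 t
  witherite: 34.55 × 0.2248 = 7.767 t
Total LOI = 30.69 t
Glass = batch − LOI = 350.9 − 30.69 = 320.2 t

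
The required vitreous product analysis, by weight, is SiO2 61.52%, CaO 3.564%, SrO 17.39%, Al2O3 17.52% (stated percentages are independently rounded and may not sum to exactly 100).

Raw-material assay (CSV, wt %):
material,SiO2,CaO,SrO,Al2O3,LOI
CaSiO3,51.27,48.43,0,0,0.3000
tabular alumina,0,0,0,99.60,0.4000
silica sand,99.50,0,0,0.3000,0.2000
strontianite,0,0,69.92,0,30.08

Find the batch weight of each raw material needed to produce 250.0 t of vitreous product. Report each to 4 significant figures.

Batch per 250.0 t vitreous product:
  CaSiO3: 18.40 t
  tabular alumina: 43.54 t
  silica sand: 145.1 t
  strontianite: 62.18 t
Total batch = 269.2 t; LOI loss = 19.22 t; yield = 92.86%

The whole derivation carries full float precision end to end; in-progress results are printed, with 4-significant-figure rounding, at each printed step; every reported figure is rounded just once — all derived quantities (ignition loss, yield, glass mass, totals, four oxide percentages) are carried at full float precision using the weight values for 250.0 t of glass, as written in question or answer.
Oxide mass targets, per 250.0 t vitreous product:
  SiO2: 61.52% × 250.0 = 153.8 t
  CaO: 3.564% × 250.0 = 8.910 t
  SrO: 17.39% × 250.0 = 43.48 t
  Al2O3: 17.52% × 250.0 = 43.80 t
Per-oxide balance check from the weights as reported, under the basis named above (each sum matches its target mass given rounding of the digits):
  SiO2: 18.40·0.5127 + 145.1·0.9950 = 153.8 t (target 153.8 t)
  CaO: 18.40·0.4843 = 8.911 t (target 8.910 t)
  SrO: 62.18·0.6992 = 43.48 t (target 43.48 t)
  Al2O3: 43.54·0.9960 + 145.1·0.003000 = 43.80 t (target 43.80 t)
Glass-mass bookkeeping: net batch after ignition = 250.0 t (targets for the oxides total 250.0 t; basis as stated: 250.0 t — rounding explains the deltas).
Total batch = Σ batch = 269.2 t; LOI loss = Σ batch·LOI = 19.22 t; glass ÷ batch gives a yield of 92.86%.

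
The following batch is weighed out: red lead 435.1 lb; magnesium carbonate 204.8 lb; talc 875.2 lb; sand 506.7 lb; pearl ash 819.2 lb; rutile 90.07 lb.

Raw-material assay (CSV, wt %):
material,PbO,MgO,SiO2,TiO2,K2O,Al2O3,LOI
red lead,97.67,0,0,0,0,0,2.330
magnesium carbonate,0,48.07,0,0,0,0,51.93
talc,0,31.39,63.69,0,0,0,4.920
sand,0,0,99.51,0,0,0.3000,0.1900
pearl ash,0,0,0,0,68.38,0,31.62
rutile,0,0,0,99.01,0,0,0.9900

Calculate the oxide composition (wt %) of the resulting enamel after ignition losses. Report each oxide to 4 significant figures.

Glass mass = 2511 lb (batch 2931 − LOI 420.4).
Composition: PbO 16.93%, MgO 14.86%, SiO2 42.29%, TiO2 3.552%, K2O 22.31%, Al2O3 0.06055%

Every computation keeps exact precision from start to finish — intermediates are displayed (rounded to 4 significant figures) alongside each step — each reported number includes exactly one rounding; derived quantities (LOI, net glass mass, six oxide percentages, the totals, the yield) are carried at full float precision from the batch weights on 2511 lb of glass as quoted within question or answer.
Delivered oxide masses:
  PbO: 435.1·0.9767 = 425.0 lb
  MgO: 204.8·0.4807 + 875.2·0.3139 = 373.2 lb
  SiO2: 875.2·0.6369 + 506.7·0.9951 = 1062 lb
  TiO2: 90.07·0.9901 = 89.18 lb
  K2O: 819.2·0.6838 = 560.2 lb
  Al2O3: 506.7·0.003000 = 1.520 lb
LOI: 435.1·0.02330 + 204.8·0.5193 + 875.2·0.04920 + 506.7·0.001900 + 819.2·0.3162 + 90.07·0.009900 = 420.4 lb
Glass mass = batch − LOI = 2931 − 420.4 = 2511 lb (matching Σ of the oxides)
oxide / glass × 100 gives the wt %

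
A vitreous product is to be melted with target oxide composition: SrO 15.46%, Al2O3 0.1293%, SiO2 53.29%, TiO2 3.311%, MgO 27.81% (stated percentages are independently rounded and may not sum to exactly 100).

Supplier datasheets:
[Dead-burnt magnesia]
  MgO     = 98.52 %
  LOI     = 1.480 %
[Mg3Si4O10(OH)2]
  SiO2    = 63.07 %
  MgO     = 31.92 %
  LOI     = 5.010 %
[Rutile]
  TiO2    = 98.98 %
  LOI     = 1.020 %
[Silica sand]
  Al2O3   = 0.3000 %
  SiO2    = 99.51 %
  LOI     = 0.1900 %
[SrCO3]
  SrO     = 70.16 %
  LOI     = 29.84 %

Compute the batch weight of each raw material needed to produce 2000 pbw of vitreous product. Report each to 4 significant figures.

Batch per 2000 pbw vitreous product:
  Dead-burnt magnesia: 457.7 pbw
  Mg3Si4O10(OH)2: 329.8 pbw
  Rutile: 66.90 pbw
  Silica sand: 862.0 pbw
  SrCO3: 440.7 pbw
Total batch = 2157 pbw; LOI loss = 157.1 pbw; yield = 92.72%

All internal work carries exact precision from first step to last — working values are shown, rounded to 4 significant figures, alongside each step — every reported figure undergoes a single rounding. Derived quantities are computed in full precision (ignition loss, the totals, yield, net glass mass, five oxide percentages) starting from the weights per 2000 pbw of glass as given in the problem or answer text.
Target masses of each oxide per 2000 pbw vitreous product:
  SrO: 15.46% × 2000 = 309.2 pbw
  Al2O3: 0.1293% × 2000 = 2.586 pbw
  SiO2: 53.29% × 2000 = 1066 pbw
  TiO2: 3.311% × 2000 = 66.22 pbw
  MgO: 27.81% × 2000 = 556.2 pbw
Sums-versus-targets review using the reported weights, on the stated basis (sums match the target masses net of answer rounding effects):
  SrO: 440.7·0.7016 = 309.2 pbw (target 309.2 pbw)
  Al2O3: 862.0·0.003000 = 2.586 pbw (target 2.586 pbw)
  SiO2: 329.8·0.6307 + 862.0·0.9951 = 1066 pbw (target 1066 pbw)
  TiO2: 66.90·0.9898 = 66.22 pbw (target 66.22 pbw)
  MgO: 457.7·0.9852 + 329.8·0.3192 = 556.2 pbw (target 556.2 pbw)
Consistency of the glass mass: the batch minus its LOI: 2000 pbw (the Σ of target masses is 2000 pbw; stated basis 2000 pbw — rounding explains the deltas).
Adding the batch up: Σ batch = 2157 pbw; LOI loss = Σ batch·LOI = 157.1 pbw; yield = glass ÷ total batch = 92.72%.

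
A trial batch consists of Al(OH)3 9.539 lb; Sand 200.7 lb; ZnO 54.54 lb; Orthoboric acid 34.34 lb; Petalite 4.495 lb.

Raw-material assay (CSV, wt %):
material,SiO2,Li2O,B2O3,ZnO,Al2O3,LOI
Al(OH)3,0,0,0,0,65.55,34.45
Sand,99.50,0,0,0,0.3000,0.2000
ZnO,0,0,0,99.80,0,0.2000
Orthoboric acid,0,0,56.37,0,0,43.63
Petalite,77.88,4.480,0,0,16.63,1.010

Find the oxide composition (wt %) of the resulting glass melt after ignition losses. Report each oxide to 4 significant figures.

Glass mass = 284.8 lb (batch 303.6 − LOI 18.82).
Composition: SiO2 71.35%, Li2O 0.07071%, B2O3 6.797%, ZnO 19.11%, Al2O3 2.669%

The working math maintains full float precision at all times; the intermediate values are rounded off to 4 significant figures as shown. Every reported result takes a single rounding. Derived quantities (the five compositions, the yield, net glass mass, totals, LOI) are recomputed at full float precision using the weight values on 284.8 lb of glass, as set out in question or answer.
Delivered oxide masses:
  SiO2: 200.7·0.9950 + 4.495·0.7788 = 203.2 lb
  Li2O: 4.495·0.04480 = 0.2014 lb
  B2O3: 34.34·0.5637 = 19.36 lb
  ZnO: 54.54·0.9980 = 54.43 lb
  Al2O3: 9.539·0.6555 + 200.7·0.003000 + 4.495·0.1663 = 7.602 lb
LOI: 9.539·0.3445 + 200.7·0.002000 + 54.54·0.002000 + 34.34·0.4363 + 4.495·0.01010 = 18.82 lb
batch − LOI leaves glass = 303.6 − 18.82 = 284.8 lb (equal to the oxide-mass sum)
wt %: oxide over glass, times 100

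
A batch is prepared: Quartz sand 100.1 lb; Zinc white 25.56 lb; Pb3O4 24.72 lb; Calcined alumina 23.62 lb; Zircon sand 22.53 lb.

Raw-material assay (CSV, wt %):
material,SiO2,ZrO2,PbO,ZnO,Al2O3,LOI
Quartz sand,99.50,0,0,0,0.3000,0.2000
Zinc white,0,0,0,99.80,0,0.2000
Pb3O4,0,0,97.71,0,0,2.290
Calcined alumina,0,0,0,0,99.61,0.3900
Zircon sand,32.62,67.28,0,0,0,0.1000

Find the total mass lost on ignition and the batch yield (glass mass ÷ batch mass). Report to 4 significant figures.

LOI loss = 0.9321 lb; glass = 195.6 lb; yield = 99.53%

The whole derivation holds exact precision at each step; intermediates are displayed, rounded to four significant digits, when written out; a single rounding finalizes each reported number. All derived quantities, including five oxide percentages, the totals, LOI, the yield, glass mass, are re-derived using the weight values for 195.6 lb of glass at exact precision exactly as shown in the problem or answer text.
LOI of each material in turn:
  Quartz sand: 100.1 × 0.002000 = 0.2002 lb
  Zinc white: 25.56 × 0.002000 = 0.05112 lb
  Pb3O4: 24.72 × 0.02290 = 0.5661 lb
  Calcined alumina: 23.62 × 0.003900 = 0.09212 lb
  Zircon sand: 22.53 × 0.001000 = 0.02253 lb
Total LOI = 0.9321 lb
Glass = batch − LOI = 196.5 − 0.9321 = 195.6 lb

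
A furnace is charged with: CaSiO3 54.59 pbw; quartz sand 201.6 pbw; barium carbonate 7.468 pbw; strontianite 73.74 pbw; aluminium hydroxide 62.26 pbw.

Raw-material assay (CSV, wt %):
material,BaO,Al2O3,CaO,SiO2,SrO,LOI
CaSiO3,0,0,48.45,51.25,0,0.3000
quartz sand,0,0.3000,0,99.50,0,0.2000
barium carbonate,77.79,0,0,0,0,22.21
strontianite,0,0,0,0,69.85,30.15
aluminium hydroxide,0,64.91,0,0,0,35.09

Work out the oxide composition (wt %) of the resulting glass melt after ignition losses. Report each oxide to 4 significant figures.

Mid-chain values are displayed rounded to 4 significant digits between the steps. Full precision is maintained at every stage. Each reported figure sees exactly one rounding; all derived quantities, including five oxide percentages, net glass mass, ignition loss, totals, the yield, are carried starting from the weights per 353.4 pbw of glass in exact precision, as written in question or answer.
Oxide masses out of the charge:
  BaO: 7.468·0.7779 = 5.809 pbw
  Al2O3: 201.6·0.003000 + 62.26·0.6491 = 41.02 pbw
  CaO: 54.59·0.4845 = 26.45 pbw
  SiO2: 54.59·0.5125 + 201.6·0.9950 = 228.6 pbw
  SrO: 73.74·0.6985 = 51.51 pbw
LOI: 54.59·0.003000 + 201.6·0.002000 + 7.468·0.2221 + 73.74·0.3015 + 62.26·0.3509 = 46.31 pbw
Resulting glass, batch − LOI: 399.7 − 46.31 = 353.4 pbw (consistent with Σ oxide mass)
each wt % is 100 × oxide ÷ glass

Glass mass = 353.4 pbw (batch 399.7 − LOI 46.31).
Composition: BaO 1.644%, Al2O3 11.61%, CaO 7.485%, SiO2 64.69%, SrO 14.58%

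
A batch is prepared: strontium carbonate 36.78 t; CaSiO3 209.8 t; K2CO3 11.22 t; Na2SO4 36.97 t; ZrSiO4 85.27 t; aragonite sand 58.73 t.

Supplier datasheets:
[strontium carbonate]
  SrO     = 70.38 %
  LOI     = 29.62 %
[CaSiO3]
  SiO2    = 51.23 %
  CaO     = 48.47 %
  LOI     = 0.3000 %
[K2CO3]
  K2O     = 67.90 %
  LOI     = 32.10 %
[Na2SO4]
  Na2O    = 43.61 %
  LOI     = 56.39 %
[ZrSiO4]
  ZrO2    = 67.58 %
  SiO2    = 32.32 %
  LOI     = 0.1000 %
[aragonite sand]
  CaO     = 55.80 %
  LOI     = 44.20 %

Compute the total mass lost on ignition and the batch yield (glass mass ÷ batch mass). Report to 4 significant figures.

Rounding to 4 significant figures applies to every intermediate as shown; all arithmetic carries exact precision through every step. A single rounding produces each reported value; all derived quantities, including LOI, the totals, the six compositions, net glass mass, yield, are rebuilt starting from the weights per 376.8 t of glass at exact precision as they appear in problem or answer.
Loss on ignition, line by line:
  strontium carbonate: 36.78 × 0.2962 = 10.89 t
  CaSiO3: 209.8 × 0.003000 = 0.6294 t
  K2CO3: 11.22 × 0.3210 = 3.602 t
  Na2SO4: 36.97 × 0.5639 = 20.85 t
  ZrSiO4: 85.27 × 0.001000 = 0.08527 t
  aragonite sand: 58.73 × 0.4420 = 25.96 t
Total LOI = 62.02 t
Glass = batch − LOI = 438.8 − 62.02 = 376.8 t

LOI loss = 62.02 t; glass = 376.8 t; yield = 85.87%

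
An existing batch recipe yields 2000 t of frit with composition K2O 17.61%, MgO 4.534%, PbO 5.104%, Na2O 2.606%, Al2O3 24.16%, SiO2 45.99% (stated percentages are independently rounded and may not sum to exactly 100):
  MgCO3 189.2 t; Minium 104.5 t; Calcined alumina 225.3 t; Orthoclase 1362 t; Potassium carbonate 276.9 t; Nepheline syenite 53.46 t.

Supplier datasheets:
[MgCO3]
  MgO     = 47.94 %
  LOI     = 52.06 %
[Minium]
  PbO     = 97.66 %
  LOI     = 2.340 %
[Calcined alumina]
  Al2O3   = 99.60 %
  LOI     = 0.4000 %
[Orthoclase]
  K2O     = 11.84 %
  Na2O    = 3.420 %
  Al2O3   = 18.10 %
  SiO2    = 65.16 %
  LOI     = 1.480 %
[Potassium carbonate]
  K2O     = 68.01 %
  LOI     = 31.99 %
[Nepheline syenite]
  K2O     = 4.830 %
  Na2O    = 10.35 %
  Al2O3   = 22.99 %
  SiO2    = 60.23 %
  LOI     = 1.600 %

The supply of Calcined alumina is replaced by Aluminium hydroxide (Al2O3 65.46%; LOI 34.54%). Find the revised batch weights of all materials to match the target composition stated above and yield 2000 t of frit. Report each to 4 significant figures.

Revised batch per 2000 t frit:
  MgCO3: 189.2 t
  Minium: 104.5 t
  Aluminium hydroxide: 342.7 t
  Orthoclase: 1362 t
  Potassium carbonate: 276.9 t
  Nepheline syenite: 53.46 t
Total batch = 2329 t; LOI loss = 328.9 t

All arithmetic maintains full float precision in every operation; values along the way are printed (rounded to four significant figures) when written out; each reported result undergoes a single rounding — the derived quantities are carried in full float precision (LOI, the yield, six oxide percentages, the totals, glass mass) from the batch weights for 2000 t of glass, as set out in either problem or answer.
The oxide mass targets at 2000 t frit:
  K2O: 17.61% × 2000 = 352.2 t
  MgO: 4.534% × 2000 = 90.68 t
  PbO: 5.104% × 2000 = 102.1 t
  Na2O: 2.606% × 2000 = 52.12 t
  Al2O3: 24.16% × 2000 = 483.2 t
  SiO2: 45.99% × 2000 = 919.8 t
Checking each oxide sum from the weights as reported, at the basis given (sums match the target masses given rounding of the digits):
  K2O: 1362·0.1184 + 276.9·0.6801 + 53.46·0.04830 = 352.2 t (target 352.2 t)
  MgO: 189.2·0.4794 = 90.70 t (target 90.68 t)
  PbO: 104.5·0.9766 = 102.1 t (target 102.1 t)
  Na2O: 1362·0.03420 + 53.46·0.1035 = 52.11 t (target 52.12 t)
  Al2O3: 342.7·0.6546 + 1362·0.1810 + 53.46·0.2299 = 483.1 t (target 483.2 t)
  SiO2: 1362·0.6516 + 53.46·0.6023 = 919.7 t (target 919.8 t)
Consistency of the glass mass: batch Σ − ignition loss = 2000 t (per-oxide target masses sum to 2000 t; the stated basis being 2000 t — any gap is answer rounding).
Adding the batch up: Σ batch = 2329 t; LOI loss = Σ batch·LOI = 328.9 t; glass ÷ batch gives a yield of 85.88%.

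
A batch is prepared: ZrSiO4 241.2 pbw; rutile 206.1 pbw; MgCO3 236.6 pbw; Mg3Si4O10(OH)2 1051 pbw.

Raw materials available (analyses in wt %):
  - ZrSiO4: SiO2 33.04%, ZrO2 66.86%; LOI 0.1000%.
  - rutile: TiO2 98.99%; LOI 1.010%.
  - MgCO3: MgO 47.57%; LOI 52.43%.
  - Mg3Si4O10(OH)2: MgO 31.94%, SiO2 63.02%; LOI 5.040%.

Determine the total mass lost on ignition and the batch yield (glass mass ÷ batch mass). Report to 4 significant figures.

All arithmetic carries full float precision from first step to last — in-progress results appear rounded off to 4 significant digits alongside each step — every reported number carries a single rounding; the derived quantities are re-derived in full precision (totals, yield, glass mass, four oxide percentages, LOI) from the weighed amounts for 1556 pbw of glass as written in either problem or answer.
Per-material ignition loss:
  ZrSiO4: 241.2 × 0.001000 = 0.2412 pbw
  rutile: 206.1 × 0.01010 = 2.082 pbw
  MgCO3: 236.6 × 0.5243 = 124.0 pbw
  Mg3Si4O10(OH)2: 1051 × 0.05040 = 52.97 pbw
Total LOI = 179.3 pbw
Glass = batch − LOI = 1735 − 179.3 = 1556 pbw

LOI loss = 179.3 pbw; glass = 1556 pbw; yield = 89.66%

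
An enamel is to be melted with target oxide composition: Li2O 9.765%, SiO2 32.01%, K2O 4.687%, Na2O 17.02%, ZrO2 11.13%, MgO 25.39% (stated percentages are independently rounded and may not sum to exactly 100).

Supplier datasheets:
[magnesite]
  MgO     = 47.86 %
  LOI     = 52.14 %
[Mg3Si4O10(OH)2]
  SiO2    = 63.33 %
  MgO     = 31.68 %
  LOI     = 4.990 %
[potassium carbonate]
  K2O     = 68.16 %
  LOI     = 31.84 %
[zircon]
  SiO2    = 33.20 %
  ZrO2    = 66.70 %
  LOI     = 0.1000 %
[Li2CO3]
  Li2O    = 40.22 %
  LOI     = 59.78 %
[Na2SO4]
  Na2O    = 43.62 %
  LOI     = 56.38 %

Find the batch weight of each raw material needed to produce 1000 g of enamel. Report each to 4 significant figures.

Every computation carries exact precision in every operation; the intermediate values are shown, rounded to four significant figures, on the page. Every reported result undergoes a single rounding; the derived quantities, including the six compositions, yield, net glass mass, the totals, ignition loss, are computed from the weighed amounts on 1000 g of glass at full float precision, as written in the problem or the answer.
Target oxide masses per 1000 g enamel:
  Li2O: 9.765% × 1000 = 97.65 g
  SiO2: 32.01% × 1000 = 320.1 g
  K2O: 4.687% × 1000 = 46.87 g
  Na2O: 17.02% × 1000 = 170.2 g
  ZrO2: 11.13% × 1000 = 111.3 g
  MgO: 25.39% × 1000 = 253.9 g
A balance pass over the oxides, using the reported weights, versus the basis set out (delivered sums recover each target within answer rounding):
  Li2O: 242.8·0.4022 = 97.65 g (target 97.65 g)
  SiO2: 418.0·0.6333 + 166.9·0.3320 = 320.1 g (target 320.1 g)
  K2O: 68.76·0.6816 = 46.87 g (target 46.87 g)
  Na2O: 390.2·0.4362 = 170.2 g (target 170.2 g)
  ZrO2: 166.9·0.6670 = 111.3 g (target 111.3 g)
  MgO: 253.8·0.4786 + 418.0·0.3168 = 253.9 g (target 253.9 g)
Glass-mass closure: batch Σ − ignition loss = 1000 g (summing oxide targets gives 1000 g; stated basis 1000 g — any gap is answer rounding).
Batch total: Σ batch = 1540 g; ignition loss, Σ(batch × LOI) = 540.4 g; the yield ratio, glass ÷ batch: 64.92%.

Batch per 1000 g enamel:
  magnesite: 253.8 g
  Mg3Si4O10(OH)2: 418.0 g
  potassium carbonate: 68.76 g
  zircon: 166.9 g
  Li2CO3: 242.8 g
  Na2SO4: 390.2 g
Total batch = 1540 g; LOI loss = 540.4 g; yield = 64.92%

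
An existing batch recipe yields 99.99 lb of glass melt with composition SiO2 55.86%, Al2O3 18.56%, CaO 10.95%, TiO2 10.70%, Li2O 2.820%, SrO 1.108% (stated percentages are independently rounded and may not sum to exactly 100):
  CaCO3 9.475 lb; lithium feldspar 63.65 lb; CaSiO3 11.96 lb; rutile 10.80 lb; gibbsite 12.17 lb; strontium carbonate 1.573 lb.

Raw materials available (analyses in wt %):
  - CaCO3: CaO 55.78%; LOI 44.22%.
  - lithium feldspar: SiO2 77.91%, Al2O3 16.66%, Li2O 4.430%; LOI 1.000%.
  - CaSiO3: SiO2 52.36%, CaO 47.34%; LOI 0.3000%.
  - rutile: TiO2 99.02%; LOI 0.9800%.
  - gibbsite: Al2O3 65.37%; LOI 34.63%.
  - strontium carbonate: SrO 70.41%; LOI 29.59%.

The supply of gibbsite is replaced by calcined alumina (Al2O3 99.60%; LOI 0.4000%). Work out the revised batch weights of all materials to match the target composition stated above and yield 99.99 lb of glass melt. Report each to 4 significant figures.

Revised batch per 99.99 lb glass melt:
  CaCO3: 9.475 lb
  lithium feldspar: 63.65 lb
  CaSiO3: 11.96 lb
  rutile: 10.80 lb
  calcined alumina: 7.986 lb
  strontium carbonate: 1.573 lb
Total batch = 105.4 lb; LOI loss = 5.465 lb

Every computation carries full precision at each step. Mid-chain values are shown, rounded to four significant digits, alongside each step. A single rounding completes each reported value; derived quantities (ignition loss, the six compositions, glass mass, yield, the totals) are re-derived from the batch weights at 99.99 lb of glass in full precision as they appear in either problem or answer.
Oxide-by-oxide targets in 99.99 lb glass melt:
  SiO2: 55.86% × 99.99 = 55.85 lb
  Al2O3: 18.56% × 99.99 = 18.56 lb
  CaO: 10.95% × 99.99 = 10.95 lb
  TiO2: 10.70% × 99.99 = 10.70 lb
  Li2O: 2.820% × 99.99 = 2.820 lb
  SrO: 1.108% × 99.99 = 1.108 lb
Balance tally, oxide-wise, from the weights as reported, under the basis named above (every target is met by its sum given rounding of the digits):
  SiO2: 63.65·0.7791 + 11.96·0.5236 = 55.85 lb (target 55.85 lb)
  Al2O3: 63.65·0.1666 + 7.986·0.9960 = 18.56 lb (target 18.56 lb)
  CaO: 9.475·0.5578 + 11.96·0.4734 = 10.95 lb (target 10.95 lb)
  TiO2: 10.80·0.9902 = 10.69 lb (target 10.70 lb)
  Li2O: 63.65·0.04430 = 2.820 lb (target 2.820 lb)
  SrO: 1.573·0.7041 = 1.108 lb (target 1.108 lb)
Glass-mass bookkeeping: batch Σ − ignition loss = 99.98 lb (the Σ of target masses is 99.99 lb; stated basis 99.99 lb — rounding explains the deltas).
Batch grand total — Σ batch = 105.4 lb; loss to ignition Σ batch·LOI = 5.465 lb; yield, glass over the total, = 94.82%.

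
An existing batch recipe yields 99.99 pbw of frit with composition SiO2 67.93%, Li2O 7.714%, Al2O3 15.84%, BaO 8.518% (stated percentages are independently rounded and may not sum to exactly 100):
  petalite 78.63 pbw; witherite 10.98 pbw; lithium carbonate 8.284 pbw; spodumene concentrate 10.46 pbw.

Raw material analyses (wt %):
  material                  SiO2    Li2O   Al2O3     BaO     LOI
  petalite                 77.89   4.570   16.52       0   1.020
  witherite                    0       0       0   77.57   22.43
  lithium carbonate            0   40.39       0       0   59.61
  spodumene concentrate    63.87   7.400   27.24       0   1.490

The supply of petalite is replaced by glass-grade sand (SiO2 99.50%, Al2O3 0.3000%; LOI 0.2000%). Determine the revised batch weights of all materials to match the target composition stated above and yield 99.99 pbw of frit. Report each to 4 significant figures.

Revised batch per 99.99 pbw frit:
  glass-grade sand: 31.16 pbw
  witherite: 10.98 pbw
  lithium carbonate: 8.507 pbw
  spodumene concentrate: 57.80 pbw
Total batch = 108.4 pbw; LOI loss = 8.457 pbw

Values along the way are shown, with 4-significant-digit rounding, within the worked lines — all internal work carries exact precision throughout; a single rounding finalizes each reported number. All derived quantities are carried at full float precision (ignition loss, net glass mass, the totals, the four compositions, yield) starting from the weights at 99.99 pbw of glass, exactly as printed in the question or the answer.
The oxide mass targets at 99.99 pbw frit:
  SiO2: 67.93% × 99.99 = 67.92 pbw
  Li2O: 7.714% × 99.99 = 7.713 pbw
  Al2O3: 15.84% × 99.99 = 15.84 pbw
  BaO: 8.518% × 99.99 = 8.517 pbw
Checking each oxide sum from the weights as reported, for the quoted basis mass (summed amounts equal target values modulo rounding of the values):
  SiO2: 31.16·0.9950 + 57.80·0.6387 = 67.92 pbw (target 67.92 pbw)
  Li2O: 8.507·0.4039 + 57.80·0.07400 = 7.713 pbw (target 7.713 pbw)
  Al2O3: 31.16·0.003000 + 57.80·0.2724 = 15.84 pbw (target 15.84 pbw)
  BaO: 10.98·0.7757 = 8.517 pbw (target 8.517 pbw)
The glass-mass cross-check: net batch after ignition = 99.99 pbw (the targets, summed, come to 99.99 pbw; versus the stated basis of 99.99 pbw — any gap is answer rounding).
Summing the batch: Σ batch = 108.4 pbw; the LOI term Σ batch·LOI equals 8.457 pbw; as yield: glass ÷ batch → 92.20%.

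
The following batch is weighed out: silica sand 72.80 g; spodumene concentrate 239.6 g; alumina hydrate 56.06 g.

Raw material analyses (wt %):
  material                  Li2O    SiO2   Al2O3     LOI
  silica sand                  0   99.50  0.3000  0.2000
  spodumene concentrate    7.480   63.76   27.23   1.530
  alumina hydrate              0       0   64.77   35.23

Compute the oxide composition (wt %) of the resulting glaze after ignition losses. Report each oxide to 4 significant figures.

Glass mass = 344.9 g (batch 368.5 − LOI 23.56).
Composition: Li2O 5.196%, SiO2 65.30%, Al2O3 29.51%

The whole derivation maintains exact precision at each step — values along the way are shown rounded off to 4 significant digits as written; every reported value is rounded exactly once; the derived quantities (the three compositions, totals, net glass mass, LOI, the yield) are rebuilt using the weight values on 344.9 g of glass at full float precision as set out in the problem or answer text.
Oxide-by-oxide delivered mass:
  Li2O: 239.6·0.07480 = 17.92 g
  SiO2: 72.80·0.9950 + 239.6·0.6376 = 225.2 g
  Al2O3: 72.80·0.003000 + 239.6·0.2723 + 56.06·0.6477 = 101.8 g
LOI: 72.80·0.002000 + 239.6·0.01530 + 56.06·0.3523 = 23.56 g
Net of LOI, the glass mass = 368.5 − 23.56 = 344.9 g (matching Σ of the oxides)
percent by weight: oxide/glass ×100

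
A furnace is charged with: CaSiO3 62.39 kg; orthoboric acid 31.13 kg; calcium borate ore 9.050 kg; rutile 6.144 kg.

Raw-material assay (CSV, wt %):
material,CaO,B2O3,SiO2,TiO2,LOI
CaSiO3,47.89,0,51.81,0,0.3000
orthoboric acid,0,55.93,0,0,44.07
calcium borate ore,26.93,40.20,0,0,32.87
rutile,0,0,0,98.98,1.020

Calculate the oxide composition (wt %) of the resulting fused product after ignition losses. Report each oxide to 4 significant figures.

Full precision is maintained in every operation — mid-chain values are shown rounded off to 4 significant figures in the working; exactly one rounding is applied to each reported result. All derived quantities are re-derived from the batch weights per 91.77 kg of glass at full precision (totals, yield, four oxide percentages, net glass mass, LOI), exactly as shown in the problem or answer text.
Oxide masses out of the charge:
  CaO: 62.39·0.4789 + 9.050·0.2693 = 32.32 kg
  B2O3: 31.13·0.5593 + 9.050·0.4020 = 21.05 kg
  SiO2: 62.39·0.5181 = 32.32 kg
  TiO2: 6.144·0.9898 = 6.081 kg
LOI: 62.39·0.003000 + 31.13·0.4407 + 9.050·0.3287 + 6.144·0.01020 = 16.94 kg
Net of LOI, the glass mass = 108.7 − 16.94 = 91.77 kg (consistent with Σ oxide mass)
wt % = oxide mass / glass mass × 100

Glass mass = 91.77 kg (batch 108.7 − LOI 16.94).
Composition: CaO 35.21%, B2O3 22.94%, SiO2 35.22%, TiO2 6.627%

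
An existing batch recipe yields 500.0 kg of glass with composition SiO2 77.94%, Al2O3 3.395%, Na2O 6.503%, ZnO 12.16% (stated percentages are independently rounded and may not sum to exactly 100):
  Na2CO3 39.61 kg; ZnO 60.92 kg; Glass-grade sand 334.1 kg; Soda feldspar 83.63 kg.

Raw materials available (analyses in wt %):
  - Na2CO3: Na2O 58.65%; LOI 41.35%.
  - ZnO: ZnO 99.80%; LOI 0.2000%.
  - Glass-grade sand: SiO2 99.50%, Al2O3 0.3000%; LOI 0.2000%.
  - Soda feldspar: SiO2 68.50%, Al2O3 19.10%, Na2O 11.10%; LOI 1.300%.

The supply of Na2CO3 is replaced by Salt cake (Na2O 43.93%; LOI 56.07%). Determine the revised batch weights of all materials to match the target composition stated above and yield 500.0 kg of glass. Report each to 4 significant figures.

Revised batch per 500.0 kg glass:
  Salt cake: 52.89 kg
  ZnO: 60.92 kg
  Glass-grade sand: 334.1 kg
  Soda feldspar: 83.63 kg
Total batch = 531.5 kg; LOI loss = 31.53 kg

In-progress results are displayed, with 4-significant-figure rounding, alongside each step — the whole derivation holds full precision through every step — every reported result receives exactly one rounding. Derived quantities (the totals, four oxide percentages, the yield, glass mass, LOI) are rebuilt at full precision starting from the weights at 500.0 kg of glass, as given in question or answer.
The oxide mass targets at 500.0 kg glass:
  SiO2: 77.94% × 500.0 = 389.7 kg
  Al2O3: 3.395% × 500.0 = 16.98 kg
  Na2O: 6.503% × 500.0 = 32.52 kg
  ZnO: 12.16% × 500.0 = 60.80 kg
Mass-balance tally per oxide per the reported batch figures, per the basis as stated (every target is met by its sum modulo rounding of the values):
  SiO2: 334.1·0.9950 + 83.63·0.6850 = 389.7 kg (target 389.7 kg)
  Al2O3: 334.1·0.003000 + 83.63·0.1910 = 16.98 kg (target 16.98 kg)
  Na2O: 52.89·0.4393 + 83.63·0.1110 = 32.52 kg (target 32.52 kg)
  ZnO: 60.92·0.9980 = 60.80 kg (target 60.80 kg)
Mass balance on the glass: batch total minus LOI = 500.0 kg (summing oxide targets gives 500.0 kg; stated basis 500.0 kg — rounding explains the deltas).
Whole-batch sum: Σ batch = 531.5 kg; LOI loss = Σ batch·LOI = 31.53 kg; glass ÷ batch gives a yield of 94.07%.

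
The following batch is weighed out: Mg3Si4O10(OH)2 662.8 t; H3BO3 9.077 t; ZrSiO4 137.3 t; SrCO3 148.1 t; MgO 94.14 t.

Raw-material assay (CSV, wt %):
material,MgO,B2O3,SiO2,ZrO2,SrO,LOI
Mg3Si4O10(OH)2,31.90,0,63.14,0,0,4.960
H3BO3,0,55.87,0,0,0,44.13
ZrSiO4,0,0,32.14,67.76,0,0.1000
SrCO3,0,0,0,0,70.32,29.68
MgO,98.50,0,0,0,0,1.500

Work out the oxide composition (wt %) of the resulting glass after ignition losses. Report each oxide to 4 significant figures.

Glass mass = 969.0 t (batch 1051 − LOI 82.39).
Composition: MgO 31.39%, B2O3 0.5233%, SiO2 47.74%, ZrO2 9.601%, SrO 10.75%

All internal work holds full precision in every operation; values along the way are displayed, rounded to four significant digits, on the page — each reported figure receives exactly one rounding. Derived quantities (LOI, five oxide percentages, yield, glass mass, totals) are rebuilt in exact precision starting from the weights on 969.0 t of glass, precisely as stated by the problem or answer text.
What the batch supplies per oxide:
  MgO: 662.8·0.3190 + 94.14·0.9850 = 304.2 t
  B2O3: 9.077·0.5587 = 5.071 t
  SiO2: 662.8·0.6314 + 137.3·0.3214 = 462.6 t
  ZrO2: 137.3·0.6776 = 93.03 t
  SrO: 148.1·0.7032 = 104.1 t
LOI: 662.8·0.04960 + 9.077·0.4413 + 137.3·0.001000 + 148.1·0.2968 + 94.14·0.01500 = 82.39 t
Glass = total batch minus LOI = 1051 − 82.39 = 969.0 t (the oxide masses sum to this)
each wt % is 100 × oxide ÷ glass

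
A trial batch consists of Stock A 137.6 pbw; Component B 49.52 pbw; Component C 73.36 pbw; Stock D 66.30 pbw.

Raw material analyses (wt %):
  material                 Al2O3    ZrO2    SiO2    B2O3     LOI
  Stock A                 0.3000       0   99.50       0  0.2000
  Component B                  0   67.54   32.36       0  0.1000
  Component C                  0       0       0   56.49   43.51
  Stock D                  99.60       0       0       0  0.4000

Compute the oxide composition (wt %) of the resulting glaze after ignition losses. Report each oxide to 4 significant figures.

Glass mass = 294.3 pbw (batch 326.8 − LOI 32.51).
Composition: Al2O3 22.58%, ZrO2 11.37%, SiO2 51.97%, B2O3 14.08%

Mid-chain values appear (rounded to 4 significant figures) in the printout; full precision is maintained through every step — each reported number takes a single rounding — derived quantities, including glass mass, LOI, the four compositions, the yield, totals, are rebuilt starting from the weights per 294.3 pbw of glass in full precision as written in the problem or the answer.
Oxide-by-oxide delivered mass:
  Al2O3: 137.6·0.003000 + 66.30·0.9960 = 66.45 pbw
  ZrO2: 49.52·0.6754 = 33.45 pbw
  SiO2: 137.6·0.9950 + 49.52·0.3236 = 152.9 pbw
  B2O3: 73.36·0.5649 = 41.44 pbw
LOI: 137.6·0.002000 + 49.52·0.001000 + 73.36·0.4351 + 66.30·0.004000 = 32.51 pbw
Glass = total batch minus LOI = 326.8 − 32.51 = 294.3 pbw (equal to the oxide-mass sum)
oxide / glass × 100 gives the wt %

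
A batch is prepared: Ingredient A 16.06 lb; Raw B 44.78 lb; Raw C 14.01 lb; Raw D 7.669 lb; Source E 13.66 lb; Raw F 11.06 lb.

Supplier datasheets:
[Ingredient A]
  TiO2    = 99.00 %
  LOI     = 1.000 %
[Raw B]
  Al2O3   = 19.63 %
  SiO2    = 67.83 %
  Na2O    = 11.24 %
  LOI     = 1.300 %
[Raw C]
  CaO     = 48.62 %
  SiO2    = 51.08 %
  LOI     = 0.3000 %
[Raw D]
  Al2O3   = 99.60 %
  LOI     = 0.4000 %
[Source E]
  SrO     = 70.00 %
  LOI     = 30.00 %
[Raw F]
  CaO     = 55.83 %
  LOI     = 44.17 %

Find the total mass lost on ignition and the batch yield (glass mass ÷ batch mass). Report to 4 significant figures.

LOI loss = 9.799 lb; glass = 97.44 lb; yield = 90.86%

Working values appear, with 4-significant-figure rounding, in the working; the whole derivation maintains full precision end to end; every reported value receives exactly one rounding; all derived quantities are re-derived from the batch weights per 97.44 lb of glass in full precision (net glass mass, six oxide percentages, yield, ignition loss, the totals) exactly as printed in either problem or answer.
Each material's LOI contribution:
  Ingredient A: 16.06 × 0.01000 = 0.1606 lb
  Raw B: 44.78 × 0.01300 = 0.5821 lb
  Raw C: 14.01 × 0.003000 = 0.04203 lb
  Raw D: 7.669 × 0.004000 = 0.03068 lb
  Source E: 13.66 × 0.3000 = 4.098 lb
  Raw F: 11.06 × 0.4417 = 4.885 lb
Total LOI = 9.799 lb
Glass = batch − LOI = 107.2 − 9.799 = 97.44 lb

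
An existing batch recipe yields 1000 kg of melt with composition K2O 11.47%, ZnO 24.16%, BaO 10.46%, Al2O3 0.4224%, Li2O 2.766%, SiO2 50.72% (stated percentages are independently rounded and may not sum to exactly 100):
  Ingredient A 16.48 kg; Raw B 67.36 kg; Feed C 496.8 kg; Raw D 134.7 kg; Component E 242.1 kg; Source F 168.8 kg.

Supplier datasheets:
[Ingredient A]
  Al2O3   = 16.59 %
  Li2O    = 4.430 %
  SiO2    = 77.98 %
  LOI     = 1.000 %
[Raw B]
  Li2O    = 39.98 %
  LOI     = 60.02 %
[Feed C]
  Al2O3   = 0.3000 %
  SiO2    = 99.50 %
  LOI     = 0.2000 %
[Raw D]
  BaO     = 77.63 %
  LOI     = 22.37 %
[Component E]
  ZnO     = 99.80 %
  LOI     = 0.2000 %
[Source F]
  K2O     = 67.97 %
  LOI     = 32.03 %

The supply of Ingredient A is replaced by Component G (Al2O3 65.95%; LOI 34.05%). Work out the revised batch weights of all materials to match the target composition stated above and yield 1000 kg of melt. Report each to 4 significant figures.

Revised batch per 1000 kg melt:
  Component G: 4.086 kg
  Raw B: 69.18 kg
  Feed C: 509.7 kg
  Raw D: 134.7 kg
  Component E: 242.1 kg
  Source F: 168.8 kg
Total batch = 1129 kg; LOI loss = 128.6 kg

Every computation carries full precision at every stage. Values along the way are printed rounded to four significant figures in the working — every reported value carries a single rounding; all derived quantities (glass mass, ignition loss, totals, yield, six oxide percentages) are re-derived at full float precision from the weighed amounts on 1000 kg of glass, as quoted within the question or the answer.
Oxide-by-oxide targets in 1000 kg melt:
  K2O: 11.47% × 1000 = 114.7 kg
  ZnO: 24.16% × 1000 = 241.6 kg
  BaO: 10.46% × 1000 = 104.6 kg
  Al2O3: 0.4224% × 1000 = 4.224 kg
  Li2O: 2.766% × 1000 = 27.66 kg
  SiO2: 50.72% × 1000 = 507.2 kg
Per-oxide balance check on the weights just shown, for the quoted basis mass (each sum matches its target mass modulo rounding of the values):
  K2O: 168.8·0.6797 = 114.7 kg (target 114.7 kg)
  ZnO: 242.1·0.9980 = 241.6 kg (target 241.6 kg)
  BaO: 134.7·0.7763 = 104.6 kg (target 104.6 kg)
  Al2O3: 4.086·0.6595 + 509.7·0.003000 = 4.224 kg (target 4.224 kg)
  Li2O: 69.18·0.3998 = 27.66 kg (target 27.66 kg)
  SiO2: 509.7·0.9950 = 507.2 kg (target 507.2 kg)
Glass-mass closure: Σ batch − LOI loss = 1000 kg (the targets, summed, come to 1000 kg; basis as stated: 1000 kg — a pure rounding effect).
Adding the batch up: Σ batch = 1129 kg; ignition loss, Σ(batch × LOI) = 128.6 kg; glass ÷ batch gives a yield of 88.60%.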